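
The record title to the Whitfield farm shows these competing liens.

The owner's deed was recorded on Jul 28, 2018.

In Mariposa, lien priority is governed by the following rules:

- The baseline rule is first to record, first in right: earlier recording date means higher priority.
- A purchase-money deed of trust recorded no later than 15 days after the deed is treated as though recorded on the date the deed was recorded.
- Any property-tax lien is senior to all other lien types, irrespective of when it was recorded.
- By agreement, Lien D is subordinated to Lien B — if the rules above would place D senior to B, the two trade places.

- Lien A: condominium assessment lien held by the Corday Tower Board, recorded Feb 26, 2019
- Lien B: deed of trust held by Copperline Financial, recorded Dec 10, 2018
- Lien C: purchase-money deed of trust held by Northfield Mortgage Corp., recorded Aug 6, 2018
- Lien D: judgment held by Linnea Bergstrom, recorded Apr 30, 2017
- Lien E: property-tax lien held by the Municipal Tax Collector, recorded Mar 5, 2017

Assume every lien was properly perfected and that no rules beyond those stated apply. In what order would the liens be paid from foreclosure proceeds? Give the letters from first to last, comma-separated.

E, B, C, D, A

Effective dates after the stated exceptions: C's effective date is the deed date, Jul 28, 2018.
E is a property-tax lien, so it outranks all other liens regardless of date.
Ordering the rest by effective date: D (Apr 30, 2017), C (Jul 28, 2018), B (Dec 10, 2018), A (Feb 26, 2019).
D would otherwise be senior to B, so under the subordination agreement D and B exchange positions.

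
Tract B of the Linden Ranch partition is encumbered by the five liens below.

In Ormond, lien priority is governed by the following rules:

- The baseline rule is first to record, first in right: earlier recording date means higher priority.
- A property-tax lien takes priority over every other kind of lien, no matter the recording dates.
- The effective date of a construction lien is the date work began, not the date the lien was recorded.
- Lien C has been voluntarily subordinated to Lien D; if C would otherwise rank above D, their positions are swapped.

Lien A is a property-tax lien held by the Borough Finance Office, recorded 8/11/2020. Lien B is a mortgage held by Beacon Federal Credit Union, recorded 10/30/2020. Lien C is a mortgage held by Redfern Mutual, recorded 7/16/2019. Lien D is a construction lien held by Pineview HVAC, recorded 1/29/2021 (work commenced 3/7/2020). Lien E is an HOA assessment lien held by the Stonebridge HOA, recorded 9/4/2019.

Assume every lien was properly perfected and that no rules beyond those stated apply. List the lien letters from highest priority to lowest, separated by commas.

A, D, E, C, B

Effective dates: D is treated as recorded 3/7/2020, the work-commencement date.
A is a property-tax lien, so it outranks all other liens regardless of date.
Ordering the rest by effective date: C (7/16/2019), E (9/4/2019), D (3/7/2020), B (10/30/2020).
C would otherwise be senior to D, so under the subordination agreement C and D exchange positions.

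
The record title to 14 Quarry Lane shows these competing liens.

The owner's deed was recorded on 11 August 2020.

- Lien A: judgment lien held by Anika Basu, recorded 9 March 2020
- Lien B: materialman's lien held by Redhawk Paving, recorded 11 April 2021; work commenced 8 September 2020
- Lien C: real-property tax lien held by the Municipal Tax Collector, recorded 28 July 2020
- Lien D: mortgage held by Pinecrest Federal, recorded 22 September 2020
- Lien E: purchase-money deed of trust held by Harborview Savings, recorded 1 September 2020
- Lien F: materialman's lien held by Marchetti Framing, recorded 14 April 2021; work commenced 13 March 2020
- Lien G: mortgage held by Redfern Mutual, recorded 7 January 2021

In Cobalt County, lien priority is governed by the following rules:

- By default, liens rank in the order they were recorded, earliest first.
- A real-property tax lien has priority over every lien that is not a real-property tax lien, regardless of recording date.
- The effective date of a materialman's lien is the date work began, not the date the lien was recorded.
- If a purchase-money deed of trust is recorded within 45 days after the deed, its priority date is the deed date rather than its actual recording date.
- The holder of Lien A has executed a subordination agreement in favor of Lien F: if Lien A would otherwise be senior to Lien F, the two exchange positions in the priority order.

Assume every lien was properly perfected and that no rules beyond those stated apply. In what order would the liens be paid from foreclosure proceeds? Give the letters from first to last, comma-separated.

C, F, A, E, B, D, G

First, effective dates: B is treated as recorded 8 September 2020, the work-commencement date; E relates back to the deed date 11 August 2020; F's effective date is 13 March 2020, when work began.
As a real-property tax lien, C is senior to every other lien.
Remaining liens by effective date: A (9 March 2020), F (13 March 2020), E (11 August 2020), B (8 September 2020), D (22 September 2020), G (7 January 2021).
A is senior to F before the subordination, so the two trade places.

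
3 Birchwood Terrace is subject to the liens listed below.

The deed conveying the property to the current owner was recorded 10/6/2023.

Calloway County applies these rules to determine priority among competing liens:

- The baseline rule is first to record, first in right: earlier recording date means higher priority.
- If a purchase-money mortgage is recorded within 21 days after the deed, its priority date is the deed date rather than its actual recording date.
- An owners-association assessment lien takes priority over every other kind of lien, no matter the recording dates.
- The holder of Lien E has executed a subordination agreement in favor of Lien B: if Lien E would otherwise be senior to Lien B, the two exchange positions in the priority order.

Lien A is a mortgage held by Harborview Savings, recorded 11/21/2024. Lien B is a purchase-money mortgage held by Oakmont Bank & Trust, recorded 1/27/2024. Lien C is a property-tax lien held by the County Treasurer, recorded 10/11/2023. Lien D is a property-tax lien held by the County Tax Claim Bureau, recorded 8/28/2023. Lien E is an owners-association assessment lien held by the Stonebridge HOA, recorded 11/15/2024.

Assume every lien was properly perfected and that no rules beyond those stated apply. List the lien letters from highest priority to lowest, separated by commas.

First, effective dates: B was recorded 113 days after the deed — beyond 21 days — so no relation-back applies.
E, as an owners-association assessment lien, has superpriority and ranks first.
Among the remaining liens, by effective date: D (8/28/2023), C (10/11/2023), B (1/27/2024), A (11/21/2024).
E is senior to B before the subordination, so the two trade places.

B, D, C, E, A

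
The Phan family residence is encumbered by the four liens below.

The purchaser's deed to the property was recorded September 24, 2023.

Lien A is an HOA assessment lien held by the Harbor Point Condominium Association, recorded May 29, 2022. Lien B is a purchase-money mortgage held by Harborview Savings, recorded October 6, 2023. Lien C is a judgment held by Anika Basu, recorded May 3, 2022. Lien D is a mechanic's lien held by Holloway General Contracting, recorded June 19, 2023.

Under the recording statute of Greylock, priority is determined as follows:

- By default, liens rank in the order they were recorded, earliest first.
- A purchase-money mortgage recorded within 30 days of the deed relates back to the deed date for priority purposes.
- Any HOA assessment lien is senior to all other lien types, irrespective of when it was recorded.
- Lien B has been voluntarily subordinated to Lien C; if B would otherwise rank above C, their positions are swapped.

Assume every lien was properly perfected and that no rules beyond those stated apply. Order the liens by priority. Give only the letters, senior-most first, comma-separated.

Effective dates: B relates back to the deed date September 24, 2023.
A, as an HOA assessment lien, has superpriority and ranks first.
Remaining liens by effective date: C (May 3, 2022), D (June 19, 2023), B (September 24, 2023).
B already ranks below C; the subordination has no effect.

A, C, D, B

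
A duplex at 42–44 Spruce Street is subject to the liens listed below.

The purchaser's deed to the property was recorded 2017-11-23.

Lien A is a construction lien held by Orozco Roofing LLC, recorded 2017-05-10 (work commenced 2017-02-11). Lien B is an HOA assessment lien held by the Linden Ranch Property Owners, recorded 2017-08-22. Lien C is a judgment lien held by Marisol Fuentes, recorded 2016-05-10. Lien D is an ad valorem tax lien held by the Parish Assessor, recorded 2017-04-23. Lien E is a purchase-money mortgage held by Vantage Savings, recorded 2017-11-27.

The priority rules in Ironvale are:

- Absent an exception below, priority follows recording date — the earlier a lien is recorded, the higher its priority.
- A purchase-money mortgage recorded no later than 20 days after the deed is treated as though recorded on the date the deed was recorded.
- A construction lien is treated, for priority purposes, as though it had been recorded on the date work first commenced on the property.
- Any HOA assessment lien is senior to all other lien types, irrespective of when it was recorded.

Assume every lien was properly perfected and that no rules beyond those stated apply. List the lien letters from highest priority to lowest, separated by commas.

B, C, A, D, E

Effective dates after the stated exceptions: A's effective date is 2017-02-11, when work began; E's effective date is the deed date, 2017-11-23.
B, as an HOA assessment lien, has superpriority and ranks first.
Remaining liens by effective date: C (2016-05-10), A (2017-02-11), D (2017-04-23), E (2017-11-23).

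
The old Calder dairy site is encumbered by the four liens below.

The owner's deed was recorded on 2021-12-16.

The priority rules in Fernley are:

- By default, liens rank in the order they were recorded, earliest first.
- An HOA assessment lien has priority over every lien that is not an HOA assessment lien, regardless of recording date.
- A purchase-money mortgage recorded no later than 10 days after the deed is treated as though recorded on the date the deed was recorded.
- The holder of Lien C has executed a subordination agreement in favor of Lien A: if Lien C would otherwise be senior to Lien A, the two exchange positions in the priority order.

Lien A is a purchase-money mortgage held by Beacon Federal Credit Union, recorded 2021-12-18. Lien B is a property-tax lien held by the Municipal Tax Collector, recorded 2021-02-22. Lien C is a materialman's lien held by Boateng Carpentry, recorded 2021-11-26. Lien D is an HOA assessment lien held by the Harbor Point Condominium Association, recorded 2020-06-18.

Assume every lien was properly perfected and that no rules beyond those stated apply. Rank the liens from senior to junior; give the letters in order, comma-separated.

D, B, A, C

Effective dates: A's effective date is the deed date, 2021-12-16.
D is an HOA assessment lien, so it outranks all other liens regardless of date.
The other liens, earliest effective date first: B (2021-02-22), C (2021-11-26), A (2021-12-16).
C would otherwise be senior to A, so under the subordination agreement C and A exchange positions.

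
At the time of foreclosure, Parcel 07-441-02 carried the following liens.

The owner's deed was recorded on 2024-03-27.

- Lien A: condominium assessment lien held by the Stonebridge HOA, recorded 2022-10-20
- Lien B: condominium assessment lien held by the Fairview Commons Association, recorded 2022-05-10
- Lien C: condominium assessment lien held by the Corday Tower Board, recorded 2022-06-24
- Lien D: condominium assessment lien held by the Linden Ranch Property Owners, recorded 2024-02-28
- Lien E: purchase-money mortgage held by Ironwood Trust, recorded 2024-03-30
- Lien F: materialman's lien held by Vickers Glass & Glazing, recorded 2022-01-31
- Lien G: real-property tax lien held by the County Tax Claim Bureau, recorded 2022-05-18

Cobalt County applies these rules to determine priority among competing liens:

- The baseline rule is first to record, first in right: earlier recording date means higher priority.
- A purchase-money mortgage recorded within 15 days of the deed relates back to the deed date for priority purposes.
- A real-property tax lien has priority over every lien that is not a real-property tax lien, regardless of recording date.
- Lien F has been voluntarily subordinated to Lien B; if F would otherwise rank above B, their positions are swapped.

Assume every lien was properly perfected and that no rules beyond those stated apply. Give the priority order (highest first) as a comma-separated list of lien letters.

G, B, F, C, A, D, E

Effective dates: E was recorded within the 15-day window, so its effective date is the deed date 2024-03-27.
G, as a real-property tax lien, has superpriority and ranks first.
The other liens, earliest effective date first: F (2022-01-31), B (2022-05-10), C (2022-06-24), A (2022-10-20), D (2024-02-28), E (2024-03-27).
F is senior to B before the subordination, so the two trade places.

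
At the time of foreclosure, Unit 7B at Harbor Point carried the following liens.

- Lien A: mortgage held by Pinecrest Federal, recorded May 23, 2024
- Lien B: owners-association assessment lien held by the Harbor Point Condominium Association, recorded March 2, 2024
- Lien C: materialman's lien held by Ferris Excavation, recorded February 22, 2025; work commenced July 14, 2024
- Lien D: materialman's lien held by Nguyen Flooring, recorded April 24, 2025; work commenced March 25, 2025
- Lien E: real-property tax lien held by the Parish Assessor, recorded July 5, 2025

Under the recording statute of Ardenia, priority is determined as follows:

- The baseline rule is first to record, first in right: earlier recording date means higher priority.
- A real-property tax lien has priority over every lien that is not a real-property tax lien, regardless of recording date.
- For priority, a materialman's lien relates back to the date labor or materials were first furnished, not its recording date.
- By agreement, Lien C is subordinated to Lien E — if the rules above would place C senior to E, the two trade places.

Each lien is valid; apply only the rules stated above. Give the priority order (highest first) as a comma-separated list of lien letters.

E, B, A, C, D

First, effective dates: C is treated as recorded July 14, 2024, the work-commencement date; D's effective date is March 25, 2025, when work began.
E is a real-property tax lien and takes priority over every other lien.
Ordering the rest by effective date: B (March 2, 2024), A (May 23, 2024), C (July 14, 2024), D (March 25, 2025).
Since C is not senior to E, the subordination leaves the order unchanged.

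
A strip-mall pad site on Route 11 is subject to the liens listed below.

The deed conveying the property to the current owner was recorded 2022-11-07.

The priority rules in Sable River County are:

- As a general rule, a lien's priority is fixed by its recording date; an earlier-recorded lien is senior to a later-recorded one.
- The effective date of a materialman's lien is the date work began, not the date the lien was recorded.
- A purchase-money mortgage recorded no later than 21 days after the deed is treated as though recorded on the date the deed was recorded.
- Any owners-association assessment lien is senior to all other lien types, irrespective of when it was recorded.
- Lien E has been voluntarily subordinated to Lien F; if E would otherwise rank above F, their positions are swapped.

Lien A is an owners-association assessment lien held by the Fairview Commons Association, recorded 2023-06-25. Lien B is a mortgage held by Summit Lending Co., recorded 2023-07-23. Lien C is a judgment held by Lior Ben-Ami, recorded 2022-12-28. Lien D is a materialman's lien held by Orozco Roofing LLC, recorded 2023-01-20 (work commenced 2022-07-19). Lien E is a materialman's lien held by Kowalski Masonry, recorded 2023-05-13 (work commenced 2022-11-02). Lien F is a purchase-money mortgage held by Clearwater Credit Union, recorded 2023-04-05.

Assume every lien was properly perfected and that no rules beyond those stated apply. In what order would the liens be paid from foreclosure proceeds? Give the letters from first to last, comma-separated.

A, D, F, C, E, B

Adjusting effective dates: D is treated as recorded 2022-07-19, the work-commencement date; E relates back to 2022-11-02 (work commenced); F was recorded 149 days after the deed, outside the 21-day window, so it keeps its recording date.
A is an owners-association assessment lien and takes priority over every other lien.
Ordering the rest by effective date: D (2022-07-19), E (2022-11-02), C (2022-12-28), F (2023-04-05), B (2023-07-23).
The subordination applies — E was senior to F — so E and F swap.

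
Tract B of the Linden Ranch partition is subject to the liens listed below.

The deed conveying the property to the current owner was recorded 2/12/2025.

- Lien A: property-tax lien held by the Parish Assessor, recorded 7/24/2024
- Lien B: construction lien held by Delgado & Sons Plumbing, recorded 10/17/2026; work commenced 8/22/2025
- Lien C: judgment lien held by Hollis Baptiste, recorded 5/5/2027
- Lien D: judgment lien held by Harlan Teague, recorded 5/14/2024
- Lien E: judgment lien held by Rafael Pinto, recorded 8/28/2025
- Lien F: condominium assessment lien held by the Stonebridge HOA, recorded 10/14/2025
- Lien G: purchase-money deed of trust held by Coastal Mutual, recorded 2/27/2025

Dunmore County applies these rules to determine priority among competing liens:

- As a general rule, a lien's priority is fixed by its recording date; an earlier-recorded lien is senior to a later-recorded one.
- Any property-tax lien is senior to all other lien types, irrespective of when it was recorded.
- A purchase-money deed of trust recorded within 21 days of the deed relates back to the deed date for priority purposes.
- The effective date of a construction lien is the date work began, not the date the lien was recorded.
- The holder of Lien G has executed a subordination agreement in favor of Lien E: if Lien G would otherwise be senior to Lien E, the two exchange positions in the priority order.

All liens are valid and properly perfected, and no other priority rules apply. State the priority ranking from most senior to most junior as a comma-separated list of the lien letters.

A, D, E, B, G, F, C

Effective dates after the stated exceptions: B relates back to 8/22/2025 (work commenced); G was recorded within the 21-day window, so its effective date is the deed date 2/12/2025.
A, as a property-tax lien, has superpriority and ranks first.
Ordering the rest by effective date: D (5/14/2024), G (2/12/2025), B (8/22/2025), E (8/28/2025), F (10/14/2025), C (5/5/2027).
G would otherwise be senior to E, so under the subordination agreement G and E exchange positions.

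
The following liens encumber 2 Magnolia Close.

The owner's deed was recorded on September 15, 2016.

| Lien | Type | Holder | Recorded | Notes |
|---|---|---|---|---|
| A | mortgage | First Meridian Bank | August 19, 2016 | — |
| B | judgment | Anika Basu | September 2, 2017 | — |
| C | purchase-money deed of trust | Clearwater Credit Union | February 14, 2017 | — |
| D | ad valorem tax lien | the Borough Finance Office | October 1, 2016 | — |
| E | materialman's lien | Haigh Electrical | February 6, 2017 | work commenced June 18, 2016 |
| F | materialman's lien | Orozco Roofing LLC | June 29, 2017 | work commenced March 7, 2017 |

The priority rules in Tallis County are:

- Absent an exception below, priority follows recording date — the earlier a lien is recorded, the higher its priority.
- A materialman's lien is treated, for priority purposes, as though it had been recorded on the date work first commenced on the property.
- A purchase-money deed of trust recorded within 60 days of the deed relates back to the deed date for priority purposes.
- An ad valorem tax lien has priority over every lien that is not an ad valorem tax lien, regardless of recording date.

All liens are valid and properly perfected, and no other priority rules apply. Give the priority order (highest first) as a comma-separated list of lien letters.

First, effective dates: C missed the 60-day window (152 days after the deed), so its recording date stands; E is treated as recorded June 18, 2016, the work-commencement date; F relates back to March 7, 2017 (work commenced).
D, as an ad valorem tax lien, has superpriority and ranks first.
Ordering the rest by effective date: E (June 18, 2016), A (August 19, 2016), C (February 14, 2017), F (March 7, 2017), B (September 2, 2017).

D, E, A, C, F, B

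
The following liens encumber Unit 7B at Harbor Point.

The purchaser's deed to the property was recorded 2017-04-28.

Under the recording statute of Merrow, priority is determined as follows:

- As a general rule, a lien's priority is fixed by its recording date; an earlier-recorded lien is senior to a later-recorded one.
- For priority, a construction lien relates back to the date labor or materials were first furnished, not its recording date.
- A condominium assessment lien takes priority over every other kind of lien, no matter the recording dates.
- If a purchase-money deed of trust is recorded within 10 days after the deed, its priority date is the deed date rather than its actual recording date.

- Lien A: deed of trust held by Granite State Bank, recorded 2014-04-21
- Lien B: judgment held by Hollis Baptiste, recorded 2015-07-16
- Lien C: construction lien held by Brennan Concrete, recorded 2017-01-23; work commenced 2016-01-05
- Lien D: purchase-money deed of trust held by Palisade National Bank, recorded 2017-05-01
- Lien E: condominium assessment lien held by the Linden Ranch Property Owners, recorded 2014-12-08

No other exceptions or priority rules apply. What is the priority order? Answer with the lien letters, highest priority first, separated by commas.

E, A, B, C, D

Adjusting effective dates: C relates back to 2016-01-05 (work commenced); D's effective date is the deed date, 2017-04-28.
E is a condominium assessment lien, so it outranks all other liens regardless of date.
The other liens, earliest effective date first: A (2014-04-21), B (2015-07-16), C (2016-01-05), D (2017-04-28).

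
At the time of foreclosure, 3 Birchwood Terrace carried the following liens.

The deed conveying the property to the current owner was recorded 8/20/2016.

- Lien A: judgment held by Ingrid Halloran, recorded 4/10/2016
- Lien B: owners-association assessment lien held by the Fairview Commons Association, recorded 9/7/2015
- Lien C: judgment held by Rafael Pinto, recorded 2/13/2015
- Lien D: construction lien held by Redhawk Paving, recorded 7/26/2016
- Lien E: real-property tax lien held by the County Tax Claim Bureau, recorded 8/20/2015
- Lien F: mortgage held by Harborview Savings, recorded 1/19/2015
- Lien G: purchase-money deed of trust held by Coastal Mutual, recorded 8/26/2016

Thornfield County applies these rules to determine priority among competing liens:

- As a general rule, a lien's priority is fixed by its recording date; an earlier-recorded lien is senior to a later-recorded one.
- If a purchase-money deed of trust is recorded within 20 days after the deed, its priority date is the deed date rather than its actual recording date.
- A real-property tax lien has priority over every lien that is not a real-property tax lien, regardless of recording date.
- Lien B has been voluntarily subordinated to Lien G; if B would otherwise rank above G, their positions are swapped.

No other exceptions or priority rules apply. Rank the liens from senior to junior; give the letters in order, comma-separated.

Adjusting effective dates: G's effective date is the deed date, 8/20/2016.
E is a real-property tax lien and takes priority over every other lien.
Ordering the rest by effective date: F (1/19/2015), C (2/13/2015), B (9/7/2015), A (4/10/2016), D (7/26/2016), G (8/20/2016).
B is senior to G before the subordination, so the two trade places.

E, F, C, G, A, D, B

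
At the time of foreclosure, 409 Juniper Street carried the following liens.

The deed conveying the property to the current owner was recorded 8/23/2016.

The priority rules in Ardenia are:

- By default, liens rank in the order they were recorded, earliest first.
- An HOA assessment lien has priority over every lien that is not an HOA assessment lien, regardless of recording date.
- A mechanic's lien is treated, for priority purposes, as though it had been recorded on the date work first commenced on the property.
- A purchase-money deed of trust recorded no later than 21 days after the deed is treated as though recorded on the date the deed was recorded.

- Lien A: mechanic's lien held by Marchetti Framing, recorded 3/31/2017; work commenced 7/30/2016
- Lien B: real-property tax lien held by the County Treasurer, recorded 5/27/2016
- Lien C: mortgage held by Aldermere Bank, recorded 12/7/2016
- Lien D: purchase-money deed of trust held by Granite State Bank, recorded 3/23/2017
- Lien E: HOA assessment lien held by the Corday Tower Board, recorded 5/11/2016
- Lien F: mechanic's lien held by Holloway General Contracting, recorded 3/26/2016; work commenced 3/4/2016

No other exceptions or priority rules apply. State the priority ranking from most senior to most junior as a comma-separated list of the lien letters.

Effective dates after the stated exceptions: A relates back to 7/30/2016 (work commenced); D missed the 21-day window (212 days after the deed), so its recording date stands; F's effective date is 3/4/2016, when work began.
E is an HOA assessment lien, so it outranks all other liens regardless of date.
The other liens, earliest effective date first: F (3/4/2016), B (5/27/2016), A (7/30/2016), C (12/7/2016), D (3/23/2017).

E, F, B, A, C, D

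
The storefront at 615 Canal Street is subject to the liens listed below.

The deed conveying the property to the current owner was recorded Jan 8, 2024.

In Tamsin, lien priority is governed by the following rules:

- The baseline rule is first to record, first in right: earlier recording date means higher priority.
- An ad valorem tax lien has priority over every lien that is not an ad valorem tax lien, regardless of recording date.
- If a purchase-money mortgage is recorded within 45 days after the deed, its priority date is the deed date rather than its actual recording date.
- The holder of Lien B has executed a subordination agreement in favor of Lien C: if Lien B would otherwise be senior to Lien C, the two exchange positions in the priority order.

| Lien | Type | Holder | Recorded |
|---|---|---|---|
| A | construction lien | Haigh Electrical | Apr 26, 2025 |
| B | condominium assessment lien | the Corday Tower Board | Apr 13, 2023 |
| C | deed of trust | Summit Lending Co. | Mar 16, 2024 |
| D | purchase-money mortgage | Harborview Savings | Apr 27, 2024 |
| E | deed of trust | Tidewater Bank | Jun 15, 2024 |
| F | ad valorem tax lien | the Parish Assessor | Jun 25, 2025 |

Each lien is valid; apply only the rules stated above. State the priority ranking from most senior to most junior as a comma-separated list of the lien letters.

F, C, B, D, E, A

Adjusting effective dates: D missed the 45-day window (110 days after the deed), so its recording date stands.
As an ad valorem tax lien, F is senior to every other lien.
Among the remaining liens, by effective date: B (Apr 13, 2023), C (Mar 16, 2024), D (Apr 27, 2024), E (Jun 15, 2024), A (Apr 26, 2025).
B would otherwise be senior to C, so under the subordination agreement B and C exchange positions.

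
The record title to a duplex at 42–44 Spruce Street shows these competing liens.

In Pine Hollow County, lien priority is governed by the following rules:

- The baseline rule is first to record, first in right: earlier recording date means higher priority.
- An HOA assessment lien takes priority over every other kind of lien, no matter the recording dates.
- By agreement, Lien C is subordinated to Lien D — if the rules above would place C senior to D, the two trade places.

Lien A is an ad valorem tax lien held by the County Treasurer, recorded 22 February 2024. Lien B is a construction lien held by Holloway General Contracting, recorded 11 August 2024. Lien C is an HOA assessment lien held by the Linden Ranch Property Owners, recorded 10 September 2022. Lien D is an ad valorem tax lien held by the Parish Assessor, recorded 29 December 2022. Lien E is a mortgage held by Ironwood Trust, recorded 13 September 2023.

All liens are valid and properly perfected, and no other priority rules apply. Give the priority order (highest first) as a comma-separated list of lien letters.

D, C, E, A, B

C, as an HOA assessment lien, has superpriority and ranks first.
Ordering the rest by effective date: D (29 December 2022), E (13 September 2023), A (22 February 2024), B (11 August 2024).
C would otherwise be senior to D, so under the subordination agreement C and D exchange positions.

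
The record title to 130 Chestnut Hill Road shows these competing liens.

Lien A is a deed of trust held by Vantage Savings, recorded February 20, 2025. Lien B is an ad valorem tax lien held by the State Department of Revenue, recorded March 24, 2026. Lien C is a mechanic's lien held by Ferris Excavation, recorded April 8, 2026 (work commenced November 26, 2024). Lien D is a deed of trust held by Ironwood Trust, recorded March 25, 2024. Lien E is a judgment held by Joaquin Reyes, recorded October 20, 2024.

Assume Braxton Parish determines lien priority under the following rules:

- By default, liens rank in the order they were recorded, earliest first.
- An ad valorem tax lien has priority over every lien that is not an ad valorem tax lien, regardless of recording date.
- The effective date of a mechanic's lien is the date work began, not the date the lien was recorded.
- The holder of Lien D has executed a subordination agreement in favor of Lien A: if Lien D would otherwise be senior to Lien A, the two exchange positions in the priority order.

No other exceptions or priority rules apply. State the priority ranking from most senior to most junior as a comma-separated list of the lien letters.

B, A, E, C, D

Effective dates after the stated exceptions: C's effective date is November 26, 2024, when work began.
B is an ad valorem tax lien and takes priority over every other lien.
Among the remaining liens, by effective date: D (March 25, 2024), E (October 20, 2024), C (November 26, 2024), A (February 20, 2025).
D would otherwise be senior to A, so under the subordination agreement D and A exchange positions.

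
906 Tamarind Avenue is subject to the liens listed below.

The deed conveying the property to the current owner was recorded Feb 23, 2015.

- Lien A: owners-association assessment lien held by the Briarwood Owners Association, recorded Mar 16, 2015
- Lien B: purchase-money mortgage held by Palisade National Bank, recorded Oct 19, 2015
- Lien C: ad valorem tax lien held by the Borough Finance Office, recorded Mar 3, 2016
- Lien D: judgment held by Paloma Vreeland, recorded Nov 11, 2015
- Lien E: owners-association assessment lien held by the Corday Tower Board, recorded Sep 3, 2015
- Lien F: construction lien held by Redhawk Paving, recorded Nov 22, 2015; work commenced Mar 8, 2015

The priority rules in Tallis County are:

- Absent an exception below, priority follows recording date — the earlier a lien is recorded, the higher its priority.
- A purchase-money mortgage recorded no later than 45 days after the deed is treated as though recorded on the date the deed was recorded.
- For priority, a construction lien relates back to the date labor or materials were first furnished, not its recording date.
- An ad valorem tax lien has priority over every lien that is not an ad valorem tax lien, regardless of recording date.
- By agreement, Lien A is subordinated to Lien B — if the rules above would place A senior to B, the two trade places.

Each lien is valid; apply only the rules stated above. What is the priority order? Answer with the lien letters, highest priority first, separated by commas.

First, effective dates: B missed the 45-day window (238 days after the deed), so its recording date stands; F's effective date is Mar 8, 2015, when work began.
As an ad valorem tax lien, C is senior to every other lien.
Remaining liens by effective date: F (Mar 8, 2015), A (Mar 16, 2015), E (Sep 3, 2015), B (Oct 19, 2015), D (Nov 11, 2015).
The subordination applies — A was senior to B — so A and B swap.

C, F, B, E, A, D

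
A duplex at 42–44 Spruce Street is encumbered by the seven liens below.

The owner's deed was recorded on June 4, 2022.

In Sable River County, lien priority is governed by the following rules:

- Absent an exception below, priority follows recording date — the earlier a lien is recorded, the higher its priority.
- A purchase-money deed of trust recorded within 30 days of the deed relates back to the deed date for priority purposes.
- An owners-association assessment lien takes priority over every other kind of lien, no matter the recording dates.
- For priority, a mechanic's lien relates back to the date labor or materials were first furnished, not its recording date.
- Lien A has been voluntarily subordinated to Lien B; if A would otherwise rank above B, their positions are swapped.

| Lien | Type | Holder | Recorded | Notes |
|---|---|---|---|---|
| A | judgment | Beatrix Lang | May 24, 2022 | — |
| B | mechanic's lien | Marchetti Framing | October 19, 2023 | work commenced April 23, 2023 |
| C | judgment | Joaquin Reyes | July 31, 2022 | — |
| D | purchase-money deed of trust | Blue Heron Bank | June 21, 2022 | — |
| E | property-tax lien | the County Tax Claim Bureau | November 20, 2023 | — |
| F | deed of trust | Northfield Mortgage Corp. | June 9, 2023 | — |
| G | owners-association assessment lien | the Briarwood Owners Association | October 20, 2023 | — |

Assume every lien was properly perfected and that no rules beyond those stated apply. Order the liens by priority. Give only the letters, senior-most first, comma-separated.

G, B, D, C, A, F, E

Effective dates: B relates back to April 23, 2023 (work commenced); D's effective date is the deed date, June 4, 2022.
G is an owners-association assessment lien, so it outranks all other liens regardless of date.
Ordering the rest by effective date: A (May 24, 2022), D (June 4, 2022), C (July 31, 2022), B (April 23, 2023), F (June 9, 2023), E (November 20, 2023).
Because A would otherwise rank above B, the subordination swaps them.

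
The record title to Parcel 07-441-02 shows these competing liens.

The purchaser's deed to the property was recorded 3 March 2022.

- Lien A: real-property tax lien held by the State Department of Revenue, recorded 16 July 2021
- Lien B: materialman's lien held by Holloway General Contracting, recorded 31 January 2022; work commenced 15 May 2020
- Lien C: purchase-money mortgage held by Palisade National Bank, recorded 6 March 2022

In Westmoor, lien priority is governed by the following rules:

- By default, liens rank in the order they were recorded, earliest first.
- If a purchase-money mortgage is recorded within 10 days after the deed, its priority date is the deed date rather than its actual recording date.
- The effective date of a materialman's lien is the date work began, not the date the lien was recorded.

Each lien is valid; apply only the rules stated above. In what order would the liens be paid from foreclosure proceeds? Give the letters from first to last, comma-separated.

Adjusting effective dates: B's effective date is 15 May 2020, when work began; C relates back to the deed date 3 March 2022.
By effective date, earliest first: B (15 May 2020), A (16 July 2021), C (3 March 2022).

B, A, C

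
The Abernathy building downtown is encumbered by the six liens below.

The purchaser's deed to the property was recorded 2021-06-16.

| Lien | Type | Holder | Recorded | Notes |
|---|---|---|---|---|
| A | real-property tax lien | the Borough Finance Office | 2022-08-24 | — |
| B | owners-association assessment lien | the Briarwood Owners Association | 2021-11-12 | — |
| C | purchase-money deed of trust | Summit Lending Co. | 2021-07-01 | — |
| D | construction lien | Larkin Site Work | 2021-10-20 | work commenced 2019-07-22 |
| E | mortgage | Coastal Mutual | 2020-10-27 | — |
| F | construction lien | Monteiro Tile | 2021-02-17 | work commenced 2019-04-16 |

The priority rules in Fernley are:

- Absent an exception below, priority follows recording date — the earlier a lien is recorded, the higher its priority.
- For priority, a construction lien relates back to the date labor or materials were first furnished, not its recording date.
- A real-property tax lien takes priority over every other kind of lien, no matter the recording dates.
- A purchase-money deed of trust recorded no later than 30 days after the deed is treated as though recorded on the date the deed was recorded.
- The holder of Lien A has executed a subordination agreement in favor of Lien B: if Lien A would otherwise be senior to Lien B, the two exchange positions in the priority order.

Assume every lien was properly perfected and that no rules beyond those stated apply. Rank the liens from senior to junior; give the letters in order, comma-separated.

Adjusting effective dates: C was recorded within the 30-day window, so its effective date is the deed date 2021-06-16; D relates back to 2019-07-22 (work commenced); F relates back to 2019-04-16 (work commenced).
A, as a real-property tax lien, has superpriority and ranks first.
Among the remaining liens, by effective date: F (2019-04-16), D (2019-07-22), E (2020-10-27), C (2021-06-16), B (2021-11-12).
Because A would otherwise rank above B, the subordination swaps them.

B, F, D, E, C, A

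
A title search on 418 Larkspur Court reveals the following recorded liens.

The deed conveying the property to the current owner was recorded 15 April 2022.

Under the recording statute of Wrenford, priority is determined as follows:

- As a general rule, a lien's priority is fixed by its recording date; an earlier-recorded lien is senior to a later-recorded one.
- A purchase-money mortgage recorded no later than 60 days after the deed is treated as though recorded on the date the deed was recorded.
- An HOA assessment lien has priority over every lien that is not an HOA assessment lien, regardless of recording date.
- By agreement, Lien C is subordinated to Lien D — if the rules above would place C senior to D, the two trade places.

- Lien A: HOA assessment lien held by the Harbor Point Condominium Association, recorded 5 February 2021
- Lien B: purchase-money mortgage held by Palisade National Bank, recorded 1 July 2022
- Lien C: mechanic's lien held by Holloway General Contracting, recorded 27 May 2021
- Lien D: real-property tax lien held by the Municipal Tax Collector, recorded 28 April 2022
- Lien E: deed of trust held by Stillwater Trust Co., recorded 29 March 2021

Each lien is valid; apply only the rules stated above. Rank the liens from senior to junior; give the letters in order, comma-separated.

First, effective dates: B missed the 60-day window (77 days after the deed), so its recording date stands.
A, as an HOA assessment lien, has superpriority and ranks first.
Among the remaining liens, by effective date: E (29 March 2021), C (27 May 2021), D (28 April 2022), B (1 July 2022).
C would otherwise be senior to D, so under the subordination agreement C and D exchange positions.

A, E, D, C, B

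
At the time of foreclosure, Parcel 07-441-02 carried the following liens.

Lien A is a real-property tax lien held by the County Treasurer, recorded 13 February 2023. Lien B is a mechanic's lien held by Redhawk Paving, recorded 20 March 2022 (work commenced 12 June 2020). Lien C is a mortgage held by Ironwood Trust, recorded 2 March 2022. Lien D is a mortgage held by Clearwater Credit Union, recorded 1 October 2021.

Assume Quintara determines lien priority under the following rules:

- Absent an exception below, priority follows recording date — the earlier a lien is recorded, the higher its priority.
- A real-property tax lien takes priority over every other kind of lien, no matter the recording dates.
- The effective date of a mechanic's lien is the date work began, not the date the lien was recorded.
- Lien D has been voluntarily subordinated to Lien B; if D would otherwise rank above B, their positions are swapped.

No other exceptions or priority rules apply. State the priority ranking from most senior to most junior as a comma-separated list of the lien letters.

Effective dates: B's effective date is 12 June 2020, when work began.
A is a real-property tax lien and takes priority over every other lien.
Remaining liens by effective date: B (12 June 2020), D (1 October 2021), C (2 March 2022).
D is already junior to B, so the subordination agreement changes nothing.

A, B, D, C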